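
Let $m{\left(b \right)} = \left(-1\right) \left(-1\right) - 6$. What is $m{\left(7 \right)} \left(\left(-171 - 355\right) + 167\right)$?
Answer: $1795$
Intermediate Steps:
$m{\left(b \right)} = -5$ ($m{\left(b \right)} = 1 - 6 = -5$)
$m{\left(7 \right)} \left(\left(-171 - 355\right) + 167\right) = - 5 \left(\left(-171 - 355\right) + 167\right) = - 5 \left(-526 + 167\right) = \left(-5\right) \left(-359\right) = 1795$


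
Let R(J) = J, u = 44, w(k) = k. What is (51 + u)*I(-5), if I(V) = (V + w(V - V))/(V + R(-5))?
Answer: 95/2 ≈ 47.500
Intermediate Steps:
I(V) = V/(-5 + V) (I(V) = (V + (V - V))/(V - 5) = (V + 0)/(-5 + V) = V/(-5 + V))
(51 + u)*I(-5) = (51 + 44)*(-5/(-5 - 5)) = 95*(-5/(-10)) = 95*(-5*(-1/10)) = 95*(1/2) = 95/2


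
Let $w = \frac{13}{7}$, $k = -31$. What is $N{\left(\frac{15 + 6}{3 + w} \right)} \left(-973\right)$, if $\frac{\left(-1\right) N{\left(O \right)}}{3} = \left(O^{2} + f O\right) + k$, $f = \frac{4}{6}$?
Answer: $- \frac{31802505}{1156} \approx -27511.0$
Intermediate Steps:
$w = \frac{13}{7}$ ($w = 13 \cdot \frac{1}{7} = \frac{13}{7} \approx 1.8571$)
$f = \frac{2}{3}$ ($f = 4 \cdot \frac{1}{6} = \frac{2}{3} \approx 0.66667$)
$N{\left(O \right)} = 93 - 3 O^{2} - 2 O$ ($N{\left(O \right)} = - 3 \left(\left(O^{2} + \frac{2 O}{3}\right) - 31\right) = - 3 \left(-31 + O^{2} + \frac{2 O}{3}\right) = 93 - 3 O^{2} - 2 O$)
$N{\left(\frac{15 + 6}{3 + w} \right)} \left(-973\right) = \left(93 - 3 \left(\frac{15 + 6}{3 + \frac{13}{7}}\right)^{2} - 2 \frac{15 + 6}{3 + \frac{13}{7}}\right) \left(-973\right) = \left(93 - 3 \left(\frac{21}{\frac{34}{7}}\right)^{2} - 2 \frac{21}{\frac{34}{7}}\right) \left(-973\right) = \left(93 - 3 \left(21 \cdot \frac{7}{34}\right)^{2} - 2 \cdot 21 \cdot \frac{7}{34}\right) \left(-973\right) = \left(93 - 3 \left(\frac{147}{34}\right)^{2} - \frac{147}{17}\right) \left(-973\right) = \left(93 - \frac{64827}{1156} - \frac{147}{17}\right) \left(-973\right) = \frac{32685}{1156} \left(-973\right) = - \frac{31802505}{1156}$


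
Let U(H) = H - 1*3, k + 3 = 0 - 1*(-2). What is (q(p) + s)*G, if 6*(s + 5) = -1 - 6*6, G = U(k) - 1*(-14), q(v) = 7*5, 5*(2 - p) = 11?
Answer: 715/3 ≈ 238.33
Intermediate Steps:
p = -⅕ (p = 2 - ⅕*11 = 2 - 11/5 = -⅕ ≈ -0.20000)
q(v) = 35
k = -1 (k = -3 + (0 - 1*(-2)) = -3 + (0 + 2) = -3 + 2 = -1)
U(H) = -3 + H (U(H) = H - 3 = -3 + H)
G = 10 (G = (-3 - 1) - 1*(-14) = -4 + 14 = 10)
s = -67/6 (s = -5 + (-1 - 6*6)/6 = -5 + (-1 - 36)/6 = -5 + (⅙)*(-37) = -5 - 37/6 = -67/6 ≈ -11.167)
(q(p) + s)*G = (35 - 67/6)*10 = (143/6)*10 = 715/3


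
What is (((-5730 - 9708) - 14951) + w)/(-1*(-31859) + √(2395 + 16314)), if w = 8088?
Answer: -710487559/1014977172 + 22301*√18709/1014977172 ≈ -0.69700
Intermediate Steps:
(((-5730 - 9708) - 14951) + w)/(-1*(-31859) + √(2395 + 16314)) = (((-5730 - 9708) - 14951) + 8088)/(-1*(-31859) + √(2395 + 16314)) = ((-15438 - 14951) + 8088)/(31859 + √18709) = (-30389 + 8088)/(31859 + √18709) = -22301/(31859 + √18709)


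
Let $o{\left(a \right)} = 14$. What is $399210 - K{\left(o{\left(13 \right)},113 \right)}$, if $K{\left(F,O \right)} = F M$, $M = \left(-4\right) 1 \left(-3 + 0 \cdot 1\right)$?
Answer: $399042$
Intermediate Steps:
$M = 12$ ($M = - 4 \left(-3 + 0\right) = \left(-4\right) \left(-3\right) = 12$)
$K{\left(F,O \right)} = 12 F$ ($K{\left(F,O \right)} = F 12 = 12 F$)
$399210 - K{\left(o{\left(13 \right)},113 \right)} = 399210 - 12 \cdot 14 = 399210 - 168 = 399042$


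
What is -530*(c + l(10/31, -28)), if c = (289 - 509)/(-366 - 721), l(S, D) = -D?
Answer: -16247680/1087 ≈ -14947.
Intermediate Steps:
c = 220/1087 (c = -220/(-1087) = -220*(-1/1087) = 220/1087 ≈ 0.20239)
-530*(c + l(10/31, -28)) = -530*(220/1087 - 1*(-28)) = -530*(220/1087 + 28) = -530*30656/1087 = -16247680/1087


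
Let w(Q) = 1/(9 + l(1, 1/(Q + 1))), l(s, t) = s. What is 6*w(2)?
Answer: 3/5 ≈ 0.60000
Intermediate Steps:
w(Q) = 1/10 (w(Q) = 1/(9 + 1) = 1/10)
6*w(2) = 6*(1/10) = 3/5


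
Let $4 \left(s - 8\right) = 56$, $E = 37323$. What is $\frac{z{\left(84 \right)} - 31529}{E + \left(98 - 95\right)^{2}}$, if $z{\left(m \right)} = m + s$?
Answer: $- \frac{31423}{37332} \approx -0.84172$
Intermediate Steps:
$s = 22$ ($s = 8 + \frac{1}{4} \cdot 56 = 8 + 14 = 22$)
$z{\left(m \right)} = 22 + m$ ($z{\left(m \right)} = m + 22 = 22 + m$)
$\frac{z{\left(84 \right)} - 31529}{E + \left(98 - 95\right)^{2}} = \frac{\left(22 + 84\right) - 31529}{37323 + \left(98 - 95\right)^{2}} = \frac{106 - 31529}{37323 + 3^{2}} = - \frac{31423}{37323 + 9} = - \frac{31423}{37332}$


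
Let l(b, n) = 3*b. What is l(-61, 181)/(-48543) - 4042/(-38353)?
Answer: 67743135/620589893 ≈ 0.10916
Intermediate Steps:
l(-61, 181)/(-48543) - 4042/(-38353) = (3*(-61))/(-48543) - 4042/(-38353) = -183*(-1/48543) - 4042*(-1/38353) = 61/16181 + 4042/38353 = 67743135/620589893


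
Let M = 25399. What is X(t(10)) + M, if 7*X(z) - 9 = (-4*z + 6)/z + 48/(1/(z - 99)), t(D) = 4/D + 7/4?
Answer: 37227678/1505 ≈ 24736.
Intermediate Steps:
t(D) = 7/4 + 4/D (t(D) = 4/D + 7*(¼) = 4/D + 7/4 = 7/4 + 4/D)
X(z) = -4743/7 + 48*z/7 + (6 - 4*z)/(7*z) (X(z) = 9/7 + ((-4*z + 6)/z + 48/(1/(z - 99)))/7 = 9/7 + ((6 - 4*z)/z + 48/(1/(-99 + z)))/7 = 9/7 + ((6 - 4*z)/z + 48*(-99 + z))/7 = 9/7 + ((6 - 4*z)/z + (-4752 + 48*z))/7 = 9/7 + (-4752 + 48*z + (6 - 4*z)/z)/7 = 9/7 + (-4752/7 + 48*z/7 + (6 - 4*z)/(7*z)) = -4743/7 + 48*z/7 + (6 - 4*z)/(7*z))
X(t(10)) + M = (6 + (7/4 + 4/10)*(-4747 + 48*(7/4 + 4/10)))/(7*(7/4 + 4/10)) + 25399 = (6 + (7/4 + 4*(⅒))*(-4747 + 48*(7/4 + 4*(⅒))))/(7*(7/4 + 4*(⅒))) + 25399 = (6 + (7/4 + ⅖)*(-4747 + 48*(7/4 + ⅖)))/(7*(7/4 + ⅖)) + 25399 = (6 + 43*(-4747 + 48*(43/20))/20)/(7*(43/20)) + 25399 = (⅐)*(20/43)*(6 + 43*(-4747 + 516/5)/20) + 25399 = (⅐)*(20/43)*(6 + (43/20)*(-23219/5)) + 25399 = (⅐)*(20/43)*(6 - 998417/100) + 25399 = (⅐)*(20/43)*(-997817/100) + 25399 = -997817/1505 + 25399 = 37227678/1505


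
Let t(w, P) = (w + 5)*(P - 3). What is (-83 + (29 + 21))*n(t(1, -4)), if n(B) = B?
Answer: 1386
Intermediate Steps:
t(w, P) = (-3 + P)*(5 + w) (t(w, P) = (5 + w)*(-3 + P) = (-3 + P)*(5 + w))
(-83 + (29 + 21))*n(t(1, -4)) = (-83 + (29 + 21))*(-15 - 3*1 + 5*(-4) - 4*1) = (-83 + 50)*(-15 - 3 - 20 - 4) = -33*(-42) = 1386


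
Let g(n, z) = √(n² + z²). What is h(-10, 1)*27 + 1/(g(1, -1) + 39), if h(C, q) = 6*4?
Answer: 984351/1519 - √2/1519 ≈ 648.02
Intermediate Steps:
h(C, q) = 24
h(-10, 1)*27 + 1/(g(1, -1) + 39) = 24*27 + 1/(√(1² + (-1)²) + 39) = 648 + 1/(√(1 + 1) + 39) = 648 + 1/(√2 + 39) = 648 + 1/(39 + √2)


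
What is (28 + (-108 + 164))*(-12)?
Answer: -1008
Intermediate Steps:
(28 + (-108 + 164))*(-12) = (28 + 56)*(-12) = 84*(-12) = -1008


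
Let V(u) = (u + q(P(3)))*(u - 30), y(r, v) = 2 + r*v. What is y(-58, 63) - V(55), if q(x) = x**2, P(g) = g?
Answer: -5252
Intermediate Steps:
V(u) = (-30 + u)*(9 + u) (V(u) = (u + 3**2)*(u - 30) = (u + 9)*(-30 + u) = (9 + u)*(-30 + u) = (-30 + u)*(9 + u))
y(-58, 63) - V(55) = (2 - 58*63) - (-270 + 55**2 - 21*55) = (2 - 3654) - (-270 + 3025 - 1155) = -3652 - 1*1600 = -3652 - 1600 = -5252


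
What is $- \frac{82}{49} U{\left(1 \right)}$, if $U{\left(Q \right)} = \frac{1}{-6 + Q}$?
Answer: $\frac{82}{245} \approx 0.33469$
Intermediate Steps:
$- \frac{82}{49} U{\left(1 \right)} = \frac{\left(-82\right) \frac{1}{49}}{-6 + 1} = \frac{\left(-82\right) \frac{1}{49}}{-5} = \left(- \frac{82}{49}\right) \left(- \frac{1}{5}\right) = \frac{82}{245}$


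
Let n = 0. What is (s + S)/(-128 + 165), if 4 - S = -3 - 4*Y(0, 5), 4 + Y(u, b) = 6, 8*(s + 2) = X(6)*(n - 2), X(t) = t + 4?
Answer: 21/74 ≈ 0.28378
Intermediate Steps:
X(t) = 4 + t
s = -9/2 (s = -2 + ((4 + 6)*(0 - 2))/8 = -2 + (10*(-2))/8 = -2 + (⅛)*(-20) = -2 - 5/2 = -9/2 ≈ -4.5000)
Y(u, b) = 2 (Y(u, b) = -4 + 6 = 2)
S = 15 (S = 4 - (-3 - 4*2) = 4 - (-3 - 8) = 4 - 1*(-11) = 4 + 11 = 15)
(s + S)/(-128 + 165) = (-9/2 + 15)/(-128 + 165) = (21/2)/37 = (21/2)*(1/37) = 21/74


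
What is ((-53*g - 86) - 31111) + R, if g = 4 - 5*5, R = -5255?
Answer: -35339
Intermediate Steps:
g = -21 (g = 4 - 25 = -21)
((-53*g - 86) - 31111) + R = ((-53*(-21) - 86) - 31111) - 5255 = ((1113 - 86) - 31111) - 5255 = (1027 - 31111) - 5255 = -30084 - 5255 = -35339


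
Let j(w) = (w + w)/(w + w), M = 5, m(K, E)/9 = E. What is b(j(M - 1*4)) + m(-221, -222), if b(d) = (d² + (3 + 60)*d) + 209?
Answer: -1725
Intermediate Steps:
m(K, E) = 9*E
j(w) = 1 (j(w) = (2*w)/((2*w)) = (2*w)*(1/(2*w)) = 1)
b(d) = 209 + d² + 63*d (b(d) = (d² + 63*d) + 209 = 209 + d² + 63*d)
b(j(M - 1*4)) + m(-221, -222) = (209 + 1² + 63*1) + 9*(-222) = (209 + 1 + 63) - 1998 = 273 - 1998 = -1725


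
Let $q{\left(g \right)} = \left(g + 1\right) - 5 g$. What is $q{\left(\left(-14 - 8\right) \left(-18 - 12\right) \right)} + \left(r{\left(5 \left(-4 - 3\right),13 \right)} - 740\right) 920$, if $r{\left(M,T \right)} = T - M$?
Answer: $-639279$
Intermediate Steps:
$q{\left(g \right)} = 1 - 4 g$ ($q{\left(g \right)} = \left(1 + g\right) - 5 g = 1 - 4 g$)
$q{\left(\left(-14 - 8\right) \left(-18 - 12\right) \right)} + \left(r{\left(5 \left(-4 - 3\right),13 \right)} - 740\right) 920 = \left(1 - 4 \left(-14 - 8\right) \left(-18 - 12\right)\right) + \left(\left(13 - 5 \left(-4 - 3\right)\right) - 740\right) 920 = \left(1 - 4 \left(\left(-22\right) \left(-30\right)\right)\right) + \left(\left(13 - 5 \left(-7\right)\right) - 740\right) 920 = \left(1 - 2640\right) + \left(\left(13 - -35\right) - 740\right) 920 = \left(1 - 2640\right) + \left(\left(13 + 35\right) - 740\right) 920 = -2639 + \left(48 - 740\right) 920 = -2639 - 636640 = -639279$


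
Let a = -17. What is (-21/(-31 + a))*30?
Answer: 105/8 ≈ 13.125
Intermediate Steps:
(-21/(-31 + a))*30 = (-21/(-31 - 17))*30 = (-21/(-48))*30 = -1/48*(-21)*30 = (7/16)*30 = 105/8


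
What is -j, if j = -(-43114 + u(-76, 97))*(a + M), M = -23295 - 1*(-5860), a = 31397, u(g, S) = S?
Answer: -600603354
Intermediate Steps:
M = -17435 (M = -23295 + 5860 = -17435)
j = 600603354 (j = -(-43114 + 97)*(31397 - 17435) = -(-43017)*13962 = -1*(-600603354) = 600603354)
-j = -1*600603354 = -600603354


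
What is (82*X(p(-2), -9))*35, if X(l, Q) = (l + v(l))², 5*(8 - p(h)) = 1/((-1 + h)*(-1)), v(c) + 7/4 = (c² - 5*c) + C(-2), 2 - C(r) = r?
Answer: 260180389847/81000 ≈ 3.2121e+6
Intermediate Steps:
C(r) = 2 - r
v(c) = 9/4 + c² - 5*c (v(c) = -7/4 + ((c² - 5*c) + (2 - 1*(-2))) = -7/4 + ((c² - 5*c) + (2 + 2)) = -7/4 + ((c² - 5*c) + 4) = -7/4 + (4 + c² - 5*c) = 9/4 + c² - 5*c)
p(h) = 8 + 1/(5*(-1 + h)) (p(h) = 8 - 1/(5*(-1 + h)*(-1)) = 8 - (-1)/(5*(-1 + h)) = 8 + 1/(5*(-1 + h)))
X(l, Q) = (9/4 + l² - 4*l)² (X(l, Q) = (l + (9/4 + l² - 5*l))² = (9/4 + l² - 4*l)²)
(82*X(p(-2), -9))*35 = (82*((9 - 16*(-39 + 40*(-2))/(5*(-1 - 2)) + 4*((-39 + 40*(-2))/(5*(-1 - 2)))²)²/16))*35 = (82*((9 - 16*(-39 - 80)/(5*(-3)) + 4*((⅕)*(-39 - 80)/(-3))²)²/16))*35 = (82*((9 - 16*(-1)*(-119)/(5*3) + 4*((⅕)*(-⅓)*(-119))²)²/16))*35 = (82*((9 - 16*119/15 + 4*(119/15)²)²/16))*35 = (82*((9 - 1904/15 + 4*(14161/225))²/16))*35 = (82*((9 - 1904/15 + 56644/225)²/16))*35 = (82*((30109/225)²/16))*35 = (82*((1/16)*(906551881/50625)))*35 = (82*(906551881/810000))*35 = (37168627121/405000)*35 = 260180389847/81000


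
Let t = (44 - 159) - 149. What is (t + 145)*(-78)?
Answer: 9282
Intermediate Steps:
t = -264 (t = -115 - 149 = -264)
(t + 145)*(-78) = (-264 + 145)*(-78) = -119*(-78) = 9282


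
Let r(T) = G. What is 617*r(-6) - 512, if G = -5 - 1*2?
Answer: -4831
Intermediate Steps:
G = -7 (G = -5 - 2 = -7)
r(T) = -7
617*r(-6) - 512 = 617*(-7) - 512 = -4319 - 512 = -4831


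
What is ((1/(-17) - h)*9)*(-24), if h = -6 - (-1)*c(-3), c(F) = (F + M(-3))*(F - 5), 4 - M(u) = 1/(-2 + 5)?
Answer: -41400/17 ≈ -2435.3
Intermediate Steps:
M(u) = 11/3 (M(u) = 4 - 1/(-2 + 5) = 4 - 1/3 = 4 - 1*⅓ = 4 - ⅓ = 11/3)
c(F) = (-5 + F)*(11/3 + F) (c(F) = (F + 11/3)*(F - 5) = (11/3 + F)*(-5 + F) = (-5 + F)*(11/3 + F))
h = -34/3 (h = -6 - (-1)*(-55/3 + (-3)² - 4/3*(-3)) = -6 - (-1)*(-55/3 + 9 + 4) = -6 - (-1)*(-16)/3 = -6 - 1*16/3 = -6 - 16/3 = -34/3 ≈ -11.333)
((1/(-17) - h)*9)*(-24) = ((1/(-17) - 1*(-34/3))*9)*(-24) = ((-1/17 + 34/3)*9)*(-24) = ((575/51)*9)*(-24) = (1725/17)*(-24) = -41400/17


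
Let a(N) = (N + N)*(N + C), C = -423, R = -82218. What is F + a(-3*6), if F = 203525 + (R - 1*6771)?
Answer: 130412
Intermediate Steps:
F = 114536 (F = 203525 + (-82218 - 1*6771) = 203525 + (-82218 - 6771) = 203525 - 88989 = 114536)
a(N) = 2*N*(-423 + N) (a(N) = (N + N)*(N - 423) = (2*N)*(-423 + N) = 2*N*(-423 + N))
F + a(-3*6) = 114536 + 2*(-3*6)*(-423 - 3*6) = 114536 + 2*(-18)*(-423 - 18) = 114536 + 2*(-18)*(-441) = 114536 + 15876 = 130412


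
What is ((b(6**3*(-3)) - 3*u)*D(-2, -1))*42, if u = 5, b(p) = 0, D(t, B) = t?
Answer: 1260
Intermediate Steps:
((b(6**3*(-3)) - 3*u)*D(-2, -1))*42 = ((0 - 3*5)*(-2))*42 = ((0 - 15)*(-2))*42 = -15*(-2)*42 = 30*42 = 1260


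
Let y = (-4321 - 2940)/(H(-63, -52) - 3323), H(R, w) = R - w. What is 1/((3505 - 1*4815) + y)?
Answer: -3334/4360279 ≈ -0.00076463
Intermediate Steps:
y = 7261/3334 (y = (-4321 - 2940)/((-63 - 1*(-52)) - 3323) = -7261/((-63 + 52) - 3323) = -7261/(-11 - 3323) = -7261/(-3334) = -7261*(-1/3334) = 7261/3334 ≈ 2.1779)
1/((3505 - 1*4815) + y) = 1/((3505 - 1*4815) + 7261/3334) = 1/((3505 - 4815) + 7261/3334) = 1/(-1310 + 7261/3334) = 1/(-4360279/3334) = -3334/4360279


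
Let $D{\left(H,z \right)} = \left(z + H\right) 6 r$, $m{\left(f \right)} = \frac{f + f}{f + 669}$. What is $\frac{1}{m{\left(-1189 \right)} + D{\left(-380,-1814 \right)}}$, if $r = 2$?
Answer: $- \frac{260}{6844091} \approx -3.7989 \cdot 10^{-5}$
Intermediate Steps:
$m{\left(f \right)} = \frac{2 f}{669 + f}$
$D{\left(H,z \right)} = 12 H + 12 z$ ($D{\left(H,z \right)} = \left(z + H\right) 6 \cdot 2 = \left(H + z\right) 6 \cdot 2 = \left(6 H + 6 z\right) 2 = 12 H + 12 z$)
$\frac{1}{m{\left(-1189 \right)} + D{\left(-380,-1814 \right)}} = \frac{1}{2 \left(-1189\right) \frac{1}{669 - 1189} + \left(12 \left(-380\right) + 12 \left(-1814\right)\right)} = \frac{1}{2 \left(-1189\right) \frac{1}{-520} - 26328} = \frac{1}{2 \left(-1189\right) \left(- \frac{1}{520}\right) - 26328} = \frac{1}{\frac{1189}{260} - 26328} = \frac{1}{- \frac{6844091}{260}} = - \frac{260}{6844091}$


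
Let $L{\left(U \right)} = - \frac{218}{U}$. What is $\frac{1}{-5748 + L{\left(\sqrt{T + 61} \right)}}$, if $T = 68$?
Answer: $- \frac{185373}{1065512123} + \frac{109 \sqrt{129}}{2131024246} \approx -0.00017339$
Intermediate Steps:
$\frac{1}{-5748 + L{\left(\sqrt{T + 61} \right)}} = \frac{1}{-5748 - \frac{218}{\sqrt{68 + 61}}} = \frac{1}{-5748 - \frac{218}{\sqrt{129}}} = \frac{1}{-5748 - 218 \frac{\sqrt{129}}{129}} = \frac{1}{-5748 - \frac{218 \sqrt{129}}{129}}$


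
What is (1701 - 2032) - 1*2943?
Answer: -3274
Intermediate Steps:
(1701 - 2032) - 1*2943 = -331 - 2943 = -3274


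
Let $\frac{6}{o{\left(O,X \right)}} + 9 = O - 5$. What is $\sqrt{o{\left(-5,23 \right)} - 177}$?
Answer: $\frac{i \sqrt{64011}}{19} \approx 13.316 i$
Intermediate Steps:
$o{\left(O,X \right)} = \frac{6}{-14 + O}$ ($o{\left(O,X \right)} = \frac{6}{-9 + \left(O - 5\right)} = \frac{6}{-9 + \left(-5 + O\right)} = \frac{6}{-14 + O}$)
$\sqrt{o{\left(-5,23 \right)} - 177} = \sqrt{\frac{6}{-14 - 5} - 177} = \sqrt{\frac{6}{-19} - 177} = \sqrt{6 \left(- \frac{1}{19}\right) - 177} = \sqrt{- \frac{6}{19} - 177} = \sqrt{- \frac{3369}{19}} = \frac{i \sqrt{64011}}{19}$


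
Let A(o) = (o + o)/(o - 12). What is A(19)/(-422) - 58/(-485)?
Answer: 76451/716345 ≈ 0.10672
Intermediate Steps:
A(o) = 2*o/(-12 + o) (A(o) = (2*o)/(-12 + o) = 2*o/(-12 + o))
A(19)/(-422) - 58/(-485) = (2*19/(-12 + 19))/(-422) - 58/(-485) = (2*19/7)*(-1/422) - 58*(-1/485) = (2*19*(1/7))*(-1/422) + 58/485 = (38/7)*(-1/422) + 58/485 = -19/1477 + 58/485 = 76451/716345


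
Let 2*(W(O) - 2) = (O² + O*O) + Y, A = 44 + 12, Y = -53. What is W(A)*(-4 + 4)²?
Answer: 0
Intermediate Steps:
A = 56
W(O) = -49/2 + O² (W(O) = 2 + ((O² + O*O) - 53)/2 = 2 + ((O² + O²) - 53)/2 = 2 + (2*O² - 53)/2 = 2 + (-53 + 2*O²)/2 = 2 + (-53/2 + O²) = -49/2 + O²)
W(A)*(-4 + 4)² = (-49/2 + 56²)*(-4 + 4)² = (-49/2 + 3136)*0² = (6223/2)*0 = 0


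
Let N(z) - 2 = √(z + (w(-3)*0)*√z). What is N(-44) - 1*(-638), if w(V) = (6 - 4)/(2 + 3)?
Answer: 640 + 2*I*√11 ≈ 640.0 + 6.6332*I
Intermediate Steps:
w(V) = ⅖ (w(V) = 2/5 = 2*(⅕) = ⅖)
N(z) = 2 + √z (N(z) = 2 + √(z + ((⅖)*0)*√z) = 2 + √(z + 0*√z) = 2 + √(z + 0) = 2 + √z)
N(-44) - 1*(-638) = (2 + √(-44)) - 1*(-638) = (2 + 2*I*√11) + 638 = 640 + 2*I*√11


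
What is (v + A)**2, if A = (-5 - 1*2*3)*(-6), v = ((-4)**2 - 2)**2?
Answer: 68644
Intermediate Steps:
v = 196 (v = (16 - 2)**2 = 14**2 = 196)
A = 66 (A = (-5 - 2*3)*(-6) = (-5 - 6)*(-6) = -11*(-6) = 66)
(v + A)**2 = (196 + 66)**2 = 262**2 = 68644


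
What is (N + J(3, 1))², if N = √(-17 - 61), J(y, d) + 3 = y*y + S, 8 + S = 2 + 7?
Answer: (7 + I*√78)² ≈ -29.0 + 123.64*I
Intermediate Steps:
S = 1 (S = -8 + (2 + 7) = -8 + 9 = 1)
J(y, d) = -2 + y² (J(y, d) = -3 + (y*y + 1) = -3 + (y² + 1) = -3 + (1 + y²) = -2 + y²)
N = I*√78 (N = √(-78) = I*√78 ≈ 8.8318*I)
(N + J(3, 1))² = (I*√78 + (-2 + 3²))² = (I*√78 + (-2 + 9))² = (I*√78 + 7)² = (7 + I*√78)²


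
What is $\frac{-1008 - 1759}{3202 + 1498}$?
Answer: $- \frac{2767}{4700} \approx -0.58872$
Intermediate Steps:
$\frac{-1008 - 1759}{3202 + 1498} = \frac{-1008 + \left(-2388 + 629\right)}{4700} = \left(-1008 - 1759\right) \frac{1}{4700} = \left(-2767\right) \frac{1}{4700} = - \frac{2767}{4700}$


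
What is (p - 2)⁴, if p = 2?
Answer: 0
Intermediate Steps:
(p - 2)⁴ = (2 - 2)⁴ = 0⁴ = 0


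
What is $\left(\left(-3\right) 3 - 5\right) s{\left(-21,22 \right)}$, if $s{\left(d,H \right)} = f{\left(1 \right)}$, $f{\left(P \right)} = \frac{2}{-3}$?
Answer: $\frac{28}{3} \approx 9.3333$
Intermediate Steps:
$f{\left(P \right)} = - \frac{2}{3}$ ($f{\left(P \right)} = 2 \left(- \frac{1}{3}\right) = - \frac{2}{3}$)
$s{\left(d,H \right)} = - \frac{2}{3}$
$\left(\left(-3\right) 3 - 5\right) s{\left(-21,22 \right)} = \left(\left(-3\right) 3 - 5\right) \left(- \frac{2}{3}\right) = \left(-9 - 5\right) \left(- \frac{2}{3}\right) = \left(-14\right) \left(- \frac{2}{3}\right) = \frac{28}{3}$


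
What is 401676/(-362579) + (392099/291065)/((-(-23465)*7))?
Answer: -2743362592665197/2476356638940275 ≈ -1.1078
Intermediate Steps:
401676/(-362579) + (392099/291065)/((-(-23465)*7)) = 401676*(-1/362579) + (392099*(1/291065))/((-1805*(-91))) = -401676/362579 + (392099/291065)/164255 = -401676/362579 + (392099/291065)*(1/164255) = -401676/362579 + 392099/47808881575 = -2743362592665197/2476356638940275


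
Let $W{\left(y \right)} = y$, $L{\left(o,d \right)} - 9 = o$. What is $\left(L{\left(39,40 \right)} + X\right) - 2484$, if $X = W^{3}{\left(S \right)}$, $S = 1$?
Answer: $-2435$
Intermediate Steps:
$L{\left(o,d \right)} = 9 + o$
$X = 1$ ($X = 1^{3} = 1$)
$\left(L{\left(39,40 \right)} + X\right) - 2484 = \left(\left(9 + 39\right) + 1\right) - 2484 = \left(48 + 1\right) - 2484 = 49 - 2484 = -2435$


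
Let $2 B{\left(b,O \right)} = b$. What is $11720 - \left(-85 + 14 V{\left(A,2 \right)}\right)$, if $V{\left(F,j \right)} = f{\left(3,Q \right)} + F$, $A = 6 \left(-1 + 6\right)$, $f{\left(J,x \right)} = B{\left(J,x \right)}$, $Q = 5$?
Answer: $11364$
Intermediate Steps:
$B{\left(b,O \right)} = \frac{b}{2}$
$f{\left(J,x \right)} = \frac{J}{2}$
$A = 30$ ($A = 6 \cdot 5 = 30$)
$V{\left(F,j \right)} = \frac{3}{2} + F$ ($V{\left(F,j \right)} = \frac{1}{2} \cdot 3 + F = \frac{3}{2} + F$)
$11720 - \left(-85 + 14 V{\left(A,2 \right)}\right) = 11720 + \left(85 - 14 \left(\frac{3}{2} + 30\right)\right) = 11720 + \left(85 - 441\right) = 11720 - 356 = 11364$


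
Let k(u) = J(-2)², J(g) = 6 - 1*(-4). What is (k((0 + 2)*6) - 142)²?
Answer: 1764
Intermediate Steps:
J(g) = 10 (J(g) = 6 + 4 = 10)
k(u) = 100 (k(u) = 10² = 100)
(k((0 + 2)*6) - 142)² = (100 - 142)² = (-42)² = 1764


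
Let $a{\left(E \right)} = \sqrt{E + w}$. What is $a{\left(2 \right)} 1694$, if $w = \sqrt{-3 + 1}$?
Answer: $1694 \sqrt{2 + i \sqrt{2}} \approx 2526.7 + 803.08 i$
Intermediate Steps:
$w = i \sqrt{2}$ ($w = \sqrt{-2} = i \sqrt{2} \approx 1.4142 i$)
$a{\left(E \right)} = \sqrt{E + i \sqrt{2}}$
$a{\left(2 \right)} 1694 = \sqrt{2 + i \sqrt{2}} \cdot 1694 = 1694 \sqrt{2 + i \sqrt{2}}$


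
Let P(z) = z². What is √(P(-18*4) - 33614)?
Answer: I*√28430 ≈ 168.61*I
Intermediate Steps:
√(P(-18*4) - 33614) = √((-18*4)² - 33614) = √((-72)² - 33614) = √(5184 - 33614) = √(-28430) = I*√28430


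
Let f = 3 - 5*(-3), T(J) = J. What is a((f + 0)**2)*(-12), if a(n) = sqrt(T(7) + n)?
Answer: -12*sqrt(331) ≈ -218.32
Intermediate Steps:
f = 18 (f = 3 + 15 = 18)
a(n) = sqrt(7 + n)
a((f + 0)**2)*(-12) = sqrt(7 + (18 + 0)**2)*(-12) = sqrt(7 + 18**2)*(-12) = sqrt(7 + 324)*(-12) = sqrt(331)*(-12) = -12*sqrt(331)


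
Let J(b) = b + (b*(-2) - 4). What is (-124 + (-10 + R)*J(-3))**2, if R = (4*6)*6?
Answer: 66564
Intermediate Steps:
J(b) = -4 - b (J(b) = b + (-2*b - 4) = b + (-4 - 2*b) = -4 - b)
R = 144 (R = 24*6 = 144)
(-124 + (-10 + R)*J(-3))**2 = (-124 + (-10 + 144)*(-4 - 1*(-3)))**2 = (-124 + 134*(-4 + 3))**2 = (-124 + 134*(-1))**2 = (-124 - 134)**2 = (-258)**2 = 66564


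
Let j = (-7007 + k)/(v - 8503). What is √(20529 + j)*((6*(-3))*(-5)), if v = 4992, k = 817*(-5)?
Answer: 90*√253102411021/3511 ≈ 12896.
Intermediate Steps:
k = -4085
j = 11092/3511 (j = (-7007 - 4085)/(4992 - 8503) = -11092/(-3511) = -11092*(-1/3511) = 11092/3511 ≈ 3.1592)
√(20529 + j)*((6*(-3))*(-5)) = √(20529 + 11092/3511)*((6*(-3))*(-5)) = √(72088411/3511)*(-18*(-5)) = (√253102411021/3511)*90 = 90*√253102411021/3511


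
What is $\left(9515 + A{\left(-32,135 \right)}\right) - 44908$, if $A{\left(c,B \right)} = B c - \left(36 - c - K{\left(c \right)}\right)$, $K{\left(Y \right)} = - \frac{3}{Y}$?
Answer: $- \frac{1272989}{32} \approx -39781.0$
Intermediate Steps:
$A{\left(c,B \right)} = -36 + c - \frac{3}{c} + B c$ ($A{\left(c,B \right)} = B c - \left(36 - c + \frac{3}{c}\right) = -36 + c - \frac{3}{c} + B c$)
$\left(9515 + A{\left(-32,135 \right)}\right) - 44908 = \left(9515 - \left(4388 - \frac{3}{32}\right)\right) - 44908 = \left(9515 - \frac{140413}{32}\right) - 44908 = \frac{164067}{32} - 44908 = - \frac{1272989}{32}$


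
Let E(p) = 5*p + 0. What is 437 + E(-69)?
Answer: 92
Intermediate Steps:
E(p) = 5*p
437 + E(-69) = 437 + 5*(-69) = 437 - 345 = 92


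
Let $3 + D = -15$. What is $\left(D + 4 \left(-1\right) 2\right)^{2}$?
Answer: $676$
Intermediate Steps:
$D = -18$ ($D = -3 - 15 = -18$)
$\left(D + 4 \left(-1\right) 2\right)^{2} = \left(-18 + 4 \left(-1\right) 2\right)^{2} = \left(-18 - 8\right)^{2} = \left(-26\right)^{2} = 676$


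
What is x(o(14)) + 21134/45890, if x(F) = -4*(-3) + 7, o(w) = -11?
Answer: 446522/22945 ≈ 19.461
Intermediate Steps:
x(F) = 19 (x(F) = 12 + 7 = 19)
x(o(14)) + 21134/45890 = 19 + 21134/45890 = 19 + 21134*(1/45890) = 19 + 10567/22945 = 446522/22945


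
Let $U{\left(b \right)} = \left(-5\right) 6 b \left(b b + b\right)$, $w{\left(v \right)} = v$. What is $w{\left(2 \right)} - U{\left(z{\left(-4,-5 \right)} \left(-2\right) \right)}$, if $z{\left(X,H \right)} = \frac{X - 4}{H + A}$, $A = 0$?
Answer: $- \frac{16846}{25} \approx -673.84$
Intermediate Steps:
$z{\left(X,H \right)} = \frac{-4 + X}{H}$ ($z{\left(X,H \right)} = \frac{X - 4}{H + 0} = \frac{-4 + X}{H}$)
$U{\left(b \right)} = - 30 b \left(b + b^{2}\right)$ ($U{\left(b \right)} = - 30 b \left(b^{2} + b\right) = - 30 b \left(b + b^{2}\right)$)
$w{\left(2 \right)} - U{\left(z{\left(-4,-5 \right)} \left(-2\right) \right)} = 2 - 30 \left(\frac{-4 - 4}{-5} \left(-2\right)\right)^{2} \left(-1 - \frac{-4 - 4}{-5} \left(-2\right)\right) = 2 - 30 \left(\left(- \frac{1}{5}\right) \left(-8\right) \left(-2\right)\right)^{2} \left(-1 - \left(- \frac{1}{5}\right) \left(-8\right) \left(-2\right)\right) = 2 - 30 \left(\frac{8}{5} \left(-2\right)\right)^{2} \left(-1 - \frac{8}{5} \left(-2\right)\right) = 2 - 30 \left(- \frac{16}{5}\right)^{2} \left(-1 - - \frac{16}{5}\right) = 2 - 30 \cdot \frac{256}{25} \left(-1 + \frac{16}{5}\right) = 2 - 30 \cdot \frac{256}{25} \cdot \frac{11}{5} = 2 - \frac{16896}{25} = - \frac{16846}{25}$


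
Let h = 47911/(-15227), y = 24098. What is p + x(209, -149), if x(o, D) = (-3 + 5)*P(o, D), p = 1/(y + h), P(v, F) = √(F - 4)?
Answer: 15227/366892335 + 6*I*√17 ≈ 4.1503e-5 + 24.739*I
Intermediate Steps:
h = -47911/15227 (h = 47911*(-1/15227) = -47911/15227 ≈ -3.1465)
P(v, F) = √(-4 + F)
p = 15227/366892335 (p = 1/(24098 - 47911/15227) = 1/(366892335/15227) = 15227/366892335 ≈ 4.1503e-5)
x(o, D) = 2*√(-4 + D) (x(o, D) = (-3 + 5)*√(-4 + D) = 2*√(-4 + D))
p + x(209, -149) = 15227/366892335 + 2*√(-4 - 149) = 15227/366892335 + 2*√(-153) = 15227/366892335 + 2*(3*I*√17) = 15227/366892335 + 6*I*√17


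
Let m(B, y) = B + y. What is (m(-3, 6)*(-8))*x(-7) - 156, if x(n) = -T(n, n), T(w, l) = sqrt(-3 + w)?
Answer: -156 + 24*I*sqrt(10) ≈ -156.0 + 75.895*I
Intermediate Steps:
x(n) = -sqrt(-3 + n)
(m(-3, 6)*(-8))*x(-7) - 156 = ((-3 + 6)*(-8))*(-sqrt(-3 - 7)) - 156 = (3*(-8))*(-sqrt(-10)) - 156 = -(-24)*I*sqrt(10) - 156 = 24*I*sqrt(10) - 156 = -156 + 24*I*sqrt(10)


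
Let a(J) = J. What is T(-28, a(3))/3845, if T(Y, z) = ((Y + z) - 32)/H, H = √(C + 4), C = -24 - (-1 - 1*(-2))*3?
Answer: 57*I*√23/88435 ≈ 0.0030911*I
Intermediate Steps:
C = -27 (C = -24 - (-1 + 2)*3 = -24 - 3 = -27)
H = I*√23 (H = √(-27 + 4) = √(-23) = I*√23 ≈ 4.7958*I)
T(Y, z) = -I*√23*(-32 + Y + z)/23 (T(Y, z) = ((Y + z) - 32)/((I*√23)) = (-32 + Y + z)*(-I*√23/23) = -I*√23*(-32 + Y + z)/23)
T(-28, a(3))/3845 = (I*√23*(32 - 1*(-28) - 1*3)/23)/3845 = (I*√23*(32 + 28 - 3)/23)*(1/3845) = ((1/23)*I*√23*57)*(1/3845) = (57*I*√23/23)*(1/3845) = 57*I*√23/88435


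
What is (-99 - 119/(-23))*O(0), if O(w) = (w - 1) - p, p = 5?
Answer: 12948/23 ≈ 562.96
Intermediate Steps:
O(w) = -6 + w (O(w) = (w - 1) - 1*5 = (-1 + w) - 5 = -6 + w)
(-99 - 119/(-23))*O(0) = (-99 - 119/(-23))*(-6 + 0) = (-99 - 119*(-1/23))*(-6) = (-99 + 119/23)*(-6) = -2158/23*(-6) = 12948/23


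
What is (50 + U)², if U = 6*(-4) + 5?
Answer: 961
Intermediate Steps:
U = -19 (U = -24 + 5 = -19)
(50 + U)² = (50 - 19)² = 31² = 961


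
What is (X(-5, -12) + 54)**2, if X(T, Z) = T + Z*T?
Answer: 11881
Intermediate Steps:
X(T, Z) = T + T*Z
(X(-5, -12) + 54)**2 = (-5*(1 - 12) + 54)**2 = (-5*(-11) + 54)**2 = (55 + 54)**2 = 109**2 = 11881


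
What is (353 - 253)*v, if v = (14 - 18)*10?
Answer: -4000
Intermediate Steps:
v = -40 (v = -4*10 = -40)
(353 - 253)*v = (353 - 253)*(-40) = 100*(-40) = -4000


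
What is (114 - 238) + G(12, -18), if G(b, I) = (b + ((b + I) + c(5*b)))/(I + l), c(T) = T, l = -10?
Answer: -1769/14 ≈ -126.36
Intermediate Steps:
G(b, I) = (I + 7*b)/(-10 + I) (G(b, I) = (b + ((b + I) + 5*b))/(I - 10) = (b + ((I + b) + 5*b))/(-10 + I) = (b + (I + 6*b))/(-10 + I) = (I + 7*b)/(-10 + I))
(114 - 238) + G(12, -18) = (114 - 238) + (-18 + 7*12)/(-10 - 18) = -124 + (-18 + 84)/(-28) = -124 - 1/28*66 = -124 - 33/14 = -1769/14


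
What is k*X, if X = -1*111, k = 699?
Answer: -77589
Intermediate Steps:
X = -111
k*X = 699*(-111) = -77589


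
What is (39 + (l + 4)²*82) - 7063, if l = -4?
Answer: -7024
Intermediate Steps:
(39 + (l + 4)²*82) - 7063 = (39 + (-4 + 4)²*82) - 7063 = (39 + 0²*82) - 7063 = (39 + 0*82) - 7063 = (39 + 0) - 7063 = 39 - 7063 = -7024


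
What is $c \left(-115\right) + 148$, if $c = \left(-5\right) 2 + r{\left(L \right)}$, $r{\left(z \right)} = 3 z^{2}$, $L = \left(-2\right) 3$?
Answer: $-11122$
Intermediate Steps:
$L = -6$
$c = 98$ ($c = \left(-5\right) 2 + 3 \left(-6\right)^{2} = -10 + 3 \cdot 36 = -10 + 108 = 98$)
$c \left(-115\right) + 148 = 98 \left(-115\right) + 148 = -11270 + 148 = -11122$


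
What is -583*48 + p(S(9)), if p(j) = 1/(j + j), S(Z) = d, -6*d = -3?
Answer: -27983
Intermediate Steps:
d = ½ (d = -⅙*(-3) = ½ ≈ 0.50000)
S(Z) = ½
p(j) = 1/(2*j)
-583*48 + p(S(9)) = -583*48 + 1/(2*(½)) = -27984 + (½)*2 = -27984 + 1 = -27983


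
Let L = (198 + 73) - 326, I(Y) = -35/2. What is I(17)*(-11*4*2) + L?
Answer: 1485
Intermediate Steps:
I(Y) = -35/2 (I(Y) = -35*½ = -35/2)
L = -55 (L = 271 - 326 = -55)
I(17)*(-11*4*2) + L = -35*(-11*4)*2/2 - 55 = -(-770)*2 - 55 = -35/2*(-88) - 55 = 1540 - 55 = 1485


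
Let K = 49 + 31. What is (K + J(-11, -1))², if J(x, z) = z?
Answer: 6241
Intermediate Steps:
K = 80
(K + J(-11, -1))² = (80 - 1)² = 79² = 6241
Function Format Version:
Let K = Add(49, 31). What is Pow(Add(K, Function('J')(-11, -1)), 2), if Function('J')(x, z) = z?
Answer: 6241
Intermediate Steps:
K = 80
Pow(Add(K, Function('J')(-11, -1)), 2) = Pow(Add(80, -1), 2) = Pow(79, 2) = 6241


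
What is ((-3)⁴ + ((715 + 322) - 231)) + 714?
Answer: 1601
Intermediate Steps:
((-3)⁴ + ((715 + 322) - 231)) + 714 = (81 + (1037 - 231)) + 714 = (81 + 806) + 714 = 887 + 714 = 1601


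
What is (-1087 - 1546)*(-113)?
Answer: 297529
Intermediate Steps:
(-1087 - 1546)*(-113) = -2633*(-113) = 297529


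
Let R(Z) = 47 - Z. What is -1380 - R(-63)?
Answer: -1490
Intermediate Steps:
-1380 - R(-63) = -1380 - (47 - 1*(-63)) = -1380 - (47 + 63) = -1380 - 1*110 = -1380 - 110 = -1490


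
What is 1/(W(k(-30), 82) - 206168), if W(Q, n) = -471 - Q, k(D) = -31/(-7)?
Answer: -7/1446504 ≈ -4.8393e-6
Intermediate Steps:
k(D) = 31/7 (k(D) = -31*(-1/7) = 31/7)
1/(W(k(-30), 82) - 206168) = 1/((-471 - 1*31/7) - 206168) = 1/((-471 - 31/7) - 206168) = 1/(-3328/7 - 206168) = 1/(-1446504/7) = -7/1446504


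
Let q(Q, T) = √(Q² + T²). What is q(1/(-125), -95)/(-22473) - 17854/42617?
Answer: -17854/42617 - √141015626/2809125 ≈ -0.42317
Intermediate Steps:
q(1/(-125), -95)/(-22473) - 17854/42617 = √((1/(-125))² + (-95)²)/(-22473) - 17854/42617 = √((-1/125)² + 9025)*(-1/22473) - 17854*1/42617 = √(1/15625 + 9025)*(-1/22473) - 17854/42617 = √(141015626/15625)*(-1/22473) - 17854/42617 = (√141015626/125)*(-1/22473) - 17854/42617 = -√141015626/2809125 - 17854/42617 = -17854/42617 - √141015626/2809125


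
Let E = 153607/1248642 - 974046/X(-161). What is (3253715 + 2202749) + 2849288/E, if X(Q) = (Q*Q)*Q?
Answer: 24981632550027475712/1857279920099 ≈ 1.3451e+7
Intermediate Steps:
X(Q) = Q**3 (X(Q) = Q**2*Q = Q**3)
E = 1857279920099/5210933934402 (E = 153607/1248642 - 974046/((-161)**3) = 153607*(1/1248642) - 974046/(-4173281) = 153607/1248642 - 974046*(-1/4173281) = 153607/1248642 + 974046/4173281 = 1857279920099/5210933934402 ≈ 0.35642)
(3253715 + 2202749) + 2849288/E = (3253715 + 2202749) + 2849288/(1857279920099/5210933934402) = 5456464 + 2849288*(5210933934402/1857279920099) = 5456464 + 14847451528084405776/1857279920099 = 24981632550027475712/1857279920099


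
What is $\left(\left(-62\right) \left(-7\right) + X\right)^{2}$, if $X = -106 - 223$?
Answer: $11025$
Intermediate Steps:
$X = -329$ ($X = -106 - 223 = -329$)
$\left(\left(-62\right) \left(-7\right) + X\right)^{2} = \left(\left(-62\right) \left(-7\right) - 329\right)^{2} = \left(434 - 329\right)^{2} = 105^{2} = 11025$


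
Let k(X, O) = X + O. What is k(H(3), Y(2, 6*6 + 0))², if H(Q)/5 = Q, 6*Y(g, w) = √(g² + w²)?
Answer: 2350/9 + 50*√13 ≈ 441.39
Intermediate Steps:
Y(g, w) = √(g² + w²)/6
H(Q) = 5*Q
k(X, O) = O + X
k(H(3), Y(2, 6*6 + 0))² = (√(2² + (6*6 + 0)²)/6 + 5*3)² = (√(4 + (36 + 0)²)/6 + 15)² = (√(4 + 36²)/6 + 15)² = (√(4 + 1296)/6 + 15)² = (√1300/6 + 15)² = ((10*√13)/6 + 15)² = (5*√13/3 + 15)² = (15 + 5*√13/3)²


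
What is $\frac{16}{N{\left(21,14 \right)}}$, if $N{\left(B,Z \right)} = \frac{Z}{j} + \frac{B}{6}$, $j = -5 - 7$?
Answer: $\frac{48}{7} \approx 6.8571$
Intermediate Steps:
$j = -12$
$N{\left(B,Z \right)} = - \frac{Z}{12} + \frac{B}{6}$ ($N{\left(B,Z \right)} = \frac{Z}{-12} + \frac{B}{6} = Z \left(- \frac{1}{12}\right) + B \frac{1}{6} = - \frac{Z}{12} + \frac{B}{6}$)
$\frac{16}{N{\left(21,14 \right)}} = \frac{16}{\left(- \frac{1}{12}\right) 14 + \frac{1}{6} \cdot 21} = \frac{16}{- \frac{7}{6} + \frac{7}{2}} = \frac{16}{\frac{7}{3}} = 16 \cdot \frac{3}{7} = \frac{48}{7}$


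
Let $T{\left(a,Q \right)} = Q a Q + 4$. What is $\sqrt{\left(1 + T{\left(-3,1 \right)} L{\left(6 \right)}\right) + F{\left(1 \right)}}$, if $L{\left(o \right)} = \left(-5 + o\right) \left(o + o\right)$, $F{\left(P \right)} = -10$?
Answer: $\sqrt{3} \approx 1.732$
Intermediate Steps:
$T{\left(a,Q \right)} = 4 + a Q^{2}$ ($T{\left(a,Q \right)} = a Q^{2} + 4 = 4 + a Q^{2}$)
$L{\left(o \right)} = 2 o \left(-5 + o\right)$ ($L{\left(o \right)} = \left(-5 + o\right) 2 o = 2 o \left(-5 + o\right)$)
$\sqrt{\left(1 + T{\left(-3,1 \right)} L{\left(6 \right)}\right) + F{\left(1 \right)}} = \sqrt{\left(1 + \left(4 - 3 \cdot 1^{2}\right) 2 \cdot 6 \left(-5 + 6\right)\right) - 10} = \sqrt{\left(1 + \left(4 - 3\right) 2 \cdot 6 \cdot 1\right) - 10} = \sqrt{\left(1 + \left(4 - 3\right) 12\right) - 10} = \sqrt{\left(1 + 1 \cdot 12\right) - 10} = \sqrt{\left(1 + 12\right) - 10} = \sqrt{13 - 10} = \sqrt{3}$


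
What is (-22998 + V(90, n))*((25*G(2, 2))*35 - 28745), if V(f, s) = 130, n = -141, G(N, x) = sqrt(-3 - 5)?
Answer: 657340660 - 40019000*I*sqrt(2) ≈ 6.5734e+8 - 5.6595e+7*I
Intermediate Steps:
G(N, x) = 2*I*sqrt(2) (G(N, x) = sqrt(-8) = 2*I*sqrt(2))
(-22998 + V(90, n))*((25*G(2, 2))*35 - 28745) = (-22998 + 130)*((25*(2*I*sqrt(2)))*35 - 28745) = -22868*((50*I*sqrt(2))*35 - 28745) = -22868*(1750*I*sqrt(2) - 28745) = -22868*(-28745 + 1750*I*sqrt(2)) = 657340660 - 40019000*I*sqrt(2)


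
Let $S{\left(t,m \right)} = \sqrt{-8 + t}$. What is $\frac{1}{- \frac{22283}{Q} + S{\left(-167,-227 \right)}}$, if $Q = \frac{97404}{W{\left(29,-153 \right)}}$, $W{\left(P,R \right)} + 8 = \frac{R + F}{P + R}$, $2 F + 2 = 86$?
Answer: $\frac{237109003801008}{25914459365143129} - \frac{729402014926080 i \sqrt{7}}{25914459365143129} \approx 0.0091497 - 0.074469 i$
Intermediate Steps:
$F = 42$ ($F = -1 + \frac{1}{2} \cdot 86 = -1 + 43 = 42$)
$W{\left(P,R \right)} = -8 + \frac{42 + R}{P + R}$ ($W{\left(P,R \right)} = -8 + \frac{R + 42}{P + R} = -8 + \frac{42 + R}{P + R}$)
$Q = - \frac{12078096}{881}$ ($Q = \frac{97404}{\frac{1}{29 - 153} \left(42 - 232 - -1071\right)} = \frac{97404}{\frac{1}{-124} \left(42 - 232 + 1071\right)} = \frac{97404}{\left(- \frac{1}{124}\right) 881} = \frac{97404}{- \frac{881}{124}} = 97404 \left(- \frac{124}{881}\right) = - \frac{12078096}{881} \approx -13710.0$)
$\frac{1}{- \frac{22283}{Q} + S{\left(-167,-227 \right)}} = \frac{1}{- \frac{22283}{- \frac{12078096}{881}} + \sqrt{-8 - 167}} = \frac{1}{\left(-22283\right) \left(- \frac{881}{12078096}\right) + \sqrt{-175}} = \frac{1}{\frac{19631323}{12078096} + 5 i \sqrt{7}}$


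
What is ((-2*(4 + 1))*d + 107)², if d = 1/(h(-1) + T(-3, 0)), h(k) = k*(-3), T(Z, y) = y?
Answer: 96721/9 ≈ 10747.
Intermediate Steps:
h(k) = -3*k
d = ⅓ (d = 1/(-3*(-1) + 0) = 1/(3 + 0) = 1/3 = ⅓ ≈ 0.33333)
((-2*(4 + 1))*d + 107)² = (-2*(4 + 1)*(⅓) + 107)² = (-2*5*(⅓) + 107)² = (-10*⅓ + 107)² = (-10/3 + 107)² = (311/3)² = 96721/9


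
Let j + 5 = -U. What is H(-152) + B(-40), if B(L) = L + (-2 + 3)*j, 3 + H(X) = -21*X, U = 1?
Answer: 3143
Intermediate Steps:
j = -6 (j = -5 - 1*1 = -5 - 1 = -6)
H(X) = -3 - 21*X
B(L) = -6 + L (B(L) = L + (-2 + 3)*(-6) = L + 1*(-6) = L - 6 = -6 + L)
H(-152) + B(-40) = (-3 - 21*(-152)) + (-6 - 40) = (-3 + 3192) - 46 = 3189 - 46 = 3143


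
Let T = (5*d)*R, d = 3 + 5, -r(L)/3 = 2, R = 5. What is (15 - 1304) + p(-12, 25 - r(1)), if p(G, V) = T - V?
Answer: -1120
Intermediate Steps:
r(L) = -6 (r(L) = -3*2 = -6)
d = 8
T = 200 (T = (5*8)*5 = 40*5 = 200)
p(G, V) = 200 - V
(15 - 1304) + p(-12, 25 - r(1)) = (15 - 1304) + (200 - (25 - 1*(-6))) = -1289 + (200 - (25 + 6)) = -1289 + (200 - 1*31) = -1289 + (200 - 31) = -1289 + 169 = -1120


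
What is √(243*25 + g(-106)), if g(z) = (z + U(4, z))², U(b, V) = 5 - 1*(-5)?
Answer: 3*√1699 ≈ 123.66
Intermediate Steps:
U(b, V) = 10 (U(b, V) = 5 + 5 = 10)
g(z) = (10 + z)² (g(z) = (z + 10)² = (10 + z)²)
√(243*25 + g(-106)) = √(243*25 + (10 - 106)²) = √(6075 + (-96)²) = √(6075 + 9216) = √15291 = 3*√1699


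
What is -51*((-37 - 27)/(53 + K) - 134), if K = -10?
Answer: 297126/43 ≈ 6909.9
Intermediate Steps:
-51*((-37 - 27)/(53 + K) - 134) = -51*((-37 - 27)/(53 - 10) - 134) = -51*(-64/43 - 134) = -51*(-5826/43) = 297126/43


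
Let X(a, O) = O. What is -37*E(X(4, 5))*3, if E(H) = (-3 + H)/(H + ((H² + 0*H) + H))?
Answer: -222/35 ≈ -6.3429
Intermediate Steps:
E(H) = (-3 + H)/(H² + 2*H) (E(H) = (-3 + H)/(H + ((H² + 0) + H)) = (-3 + H)/(H + (H² + H)) = (-3 + H)/(H + (H + H²)) = (-3 + H)/(H² + 2*H))
-37*E(X(4, 5))*3 = -37*(-3 + 5)/(5*(2 + 5))*3 = -37*2/(5*7)*3 = -37*2/35*3 = -74/35*3 = -222/35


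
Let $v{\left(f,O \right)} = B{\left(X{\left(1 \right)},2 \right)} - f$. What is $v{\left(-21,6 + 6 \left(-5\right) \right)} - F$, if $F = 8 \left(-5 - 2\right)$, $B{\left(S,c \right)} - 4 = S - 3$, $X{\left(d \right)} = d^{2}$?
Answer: $79$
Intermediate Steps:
$B{\left(S,c \right)} = 1 + S$ ($B{\left(S,c \right)} = 4 + \left(S - 3\right) = 4 + \left(-3 + S\right) = 1 + S$)
$F = -56$ ($F = 8 \left(-7\right) = -56$)
$v{\left(f,O \right)} = 2 - f$ ($v{\left(f,O \right)} = \left(1 + 1^{2}\right) - f = \left(1 + 1\right) - f = 2 - f$)
$v{\left(-21,6 + 6 \left(-5\right) \right)} - F = \left(2 - -21\right) - -56 = \left(2 + 21\right) + 56 = 23 + 56 = 79$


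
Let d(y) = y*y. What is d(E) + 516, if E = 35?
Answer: 1741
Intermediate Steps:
d(y) = y²
d(E) + 516 = 35² + 516 = 1225 + 516 = 1741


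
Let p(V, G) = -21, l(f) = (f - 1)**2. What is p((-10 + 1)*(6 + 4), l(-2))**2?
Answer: 441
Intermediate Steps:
l(f) = (-1 + f)**2
p((-10 + 1)*(6 + 4), l(-2))**2 = (-21)**2 = 441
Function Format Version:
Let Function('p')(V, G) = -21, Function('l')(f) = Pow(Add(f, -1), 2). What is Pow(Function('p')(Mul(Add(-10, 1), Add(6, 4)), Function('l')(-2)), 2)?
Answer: 441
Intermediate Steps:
Function('l')(f) = Pow(Add(-1, f), 2)
Pow(Function('p')(Mul(Add(-10, 1), Add(6, 4)), Function('l')(-2)), 2) = Pow(-21, 2) = 441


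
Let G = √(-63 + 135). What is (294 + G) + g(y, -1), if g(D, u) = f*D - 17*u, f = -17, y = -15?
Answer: 566 + 6*√2 ≈ 574.49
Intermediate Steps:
G = 6*√2 (G = √72 = 6*√2 ≈ 8.4853)
g(D, u) = -17*D - 17*u
(294 + G) + g(y, -1) = (294 + 6*√2) + (-17*(-15) - 17*(-1)) = (294 + 6*√2) + (255 + 17) = (294 + 6*√2) + 272 = 566 + 6*√2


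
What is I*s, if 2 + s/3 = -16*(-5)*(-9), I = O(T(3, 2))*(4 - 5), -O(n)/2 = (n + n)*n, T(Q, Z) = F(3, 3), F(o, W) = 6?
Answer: -311904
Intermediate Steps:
T(Q, Z) = 6
O(n) = -4*n² (O(n) = -2*(n + n)*n = -2*2*n*n = -4*n²)
I = 144 (I = (-4*6²)*(4 - 5) = -4*36*(-1) = -144*(-1) = 144)
s = -2166 (s = -6 + 3*(-16*(-5)*(-9)) = -6 + 3*(80*(-9)) = -6 + 3*(-720) = -6 - 2160 = -2166)
I*s = 144*(-2166) = -311904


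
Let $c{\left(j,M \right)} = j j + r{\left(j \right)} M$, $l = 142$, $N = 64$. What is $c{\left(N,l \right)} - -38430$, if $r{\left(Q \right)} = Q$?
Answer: $51614$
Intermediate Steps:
$c{\left(j,M \right)} = j^{2} + M j$ ($c{\left(j,M \right)} = j j + j M = j^{2} + M j$)
$c{\left(N,l \right)} - -38430 = 64 \left(142 + 64\right) - -38430 = 64 \cdot 206 + 38430 = 13184 + 38430 = 51614$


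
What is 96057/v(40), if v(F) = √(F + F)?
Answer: 96057*√5/20 ≈ 10740.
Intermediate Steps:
v(F) = √2*√F (v(F) = √(2*F) = √2*√F)
96057/v(40) = 96057/((√2*√40)) = 96057/((√2*(2*√10))) = 96057/((4*√5)) = 96057*(√5/20) = 96057*√5/20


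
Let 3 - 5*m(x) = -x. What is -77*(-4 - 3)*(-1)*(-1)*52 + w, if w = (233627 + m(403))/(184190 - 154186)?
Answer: 4205929101/150020 ≈ 28036.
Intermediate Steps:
m(x) = 3/5 + x/5 (m(x) = 3/5 - (-1)*x/5 = 3/5 + x/5)
w = 1168541/150020 (w = (233627 + (3/5 + (1/5)*403))/(184190 - 154186) = (233627 + (3/5 + 403/5))/30004 = (233627 + 406/5)*(1/30004) = (1168541/5)*(1/30004) = 1168541/150020 ≈ 7.7892)
-77*(-4 - 3)*(-1)*(-1)*52 + w = -77*(-4 - 3)*(-1)*(-1)*52 + 1168541/150020 = -77*(-7*(-1))*(-1)*52 + 1168541/150020 = -539*(-1)*52 + 1168541/150020 = -77*(-7)*52 + 1168541/150020 = 539*52 + 1168541/150020 = 28028 + 1168541/150020 = 4205929101/150020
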